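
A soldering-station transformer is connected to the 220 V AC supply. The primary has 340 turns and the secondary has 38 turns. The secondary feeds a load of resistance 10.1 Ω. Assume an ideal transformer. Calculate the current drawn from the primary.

V_s = V_p × N_s/N_p = 220 × 38/340 = 24.588 V.
I_s = V_s/R = 24.588/10.1 = 2.4345 A.
For an ideal transformer I_p N_p = I_s N_s, so I_p = 2.4345 × 38/340 = 0.272 A.

I_p ≈ 0.272 A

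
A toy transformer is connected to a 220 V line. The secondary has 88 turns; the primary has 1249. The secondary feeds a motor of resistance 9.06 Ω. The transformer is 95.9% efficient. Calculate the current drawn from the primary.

V_s = 220 × 88/1249 = 15.500 V.
I_s = V_s/R = 15.500/9.06 = 1.7109 A.
P_out = V_s I_s = 15.500 × 1.7109 = 26.519 W.
P_in = P_out/η = 26.519/0.959 = 27.653 W.
I_p = P_in/V_p = 27.653/220 = 0.126 A.

I_p ≈ 0.126 A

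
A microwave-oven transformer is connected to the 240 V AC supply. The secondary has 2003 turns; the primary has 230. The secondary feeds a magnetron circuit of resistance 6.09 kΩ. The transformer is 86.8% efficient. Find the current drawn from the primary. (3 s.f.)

I_p ≈ 3.44 A

V_s = 240 × 2003/230 = 2090.1 V.
I_s = V_s/R = 2090.1/6090 = 0.34320 A.
P_out = V_s I_s = 2090.1 × 0.34320 = 717.32 W.
P_in = P_out/η = 717.32/0.868 = 826.40 W.
I_p = P_in/V_p = 826.40/240 = 3.44 A.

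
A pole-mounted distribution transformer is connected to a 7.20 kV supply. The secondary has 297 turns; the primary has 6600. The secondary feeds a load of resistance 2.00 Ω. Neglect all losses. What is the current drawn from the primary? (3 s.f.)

V_s = V_p × N_s/N_p = 7200 × 297/6600 = 324.00 V.
I_s = V_s/R = 324.00/2.00 = 162.00 A.
For an ideal transformer I_p N_p = I_s N_s, so I_p = 162.00 × 297/6600 = 7.29 A.

I_p ≈ 7.29 A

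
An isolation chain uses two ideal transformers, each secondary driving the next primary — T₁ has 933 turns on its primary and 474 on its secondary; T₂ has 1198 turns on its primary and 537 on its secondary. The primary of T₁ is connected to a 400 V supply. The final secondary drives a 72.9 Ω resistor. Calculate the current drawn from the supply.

I_supply ≈ 0.285 A

After T₁: V = 400.00 × 474/933 = 203.22 V.
After T₂: V = 203.22 × 537/1198 = 91.091 V.
I_load = 91.091/72.9 = 1.2495 A, so P_out = 91.091 × 1.2495 = 113.82 W.
All ideal ⇒ P_in = P_out, so I_supply = 113.82/400 = 0.285 A.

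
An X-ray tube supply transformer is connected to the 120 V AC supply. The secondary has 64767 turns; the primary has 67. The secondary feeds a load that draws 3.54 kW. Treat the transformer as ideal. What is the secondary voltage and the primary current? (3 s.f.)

V_s = V_p × N_s/N_p = 120 × 64767/67 = 116000 V.
I_s = P/V_s = 3540/116000 = 0.030517 A.
I_p = I_s × N_s/N_p = 0.030517 × 64767/67 = 29.5 A.

V_s ≈ 116000 V, I_p ≈ 29.5 A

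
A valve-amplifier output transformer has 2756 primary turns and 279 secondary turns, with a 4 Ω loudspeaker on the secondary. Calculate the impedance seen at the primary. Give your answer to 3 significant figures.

Z_p ≈ 390 Ω

Z_p = (N_p/N_s)² × Z_s = (2756/279)² × 4 = 390 Ω.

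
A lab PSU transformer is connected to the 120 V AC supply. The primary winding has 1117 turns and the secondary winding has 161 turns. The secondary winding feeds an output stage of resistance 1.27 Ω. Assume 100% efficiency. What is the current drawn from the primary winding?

I_p ≈ 1.96 A

V_s = V_p × N_s/N_p = 120 × 161/1117 = 17.296 V.
I_s = V_s/R = 17.296/1.27 = 13.619 A.
For an ideal transformer I_p N_p = I_s N_s, so I_p = 13.619 × 161/1117 = 1.96 A.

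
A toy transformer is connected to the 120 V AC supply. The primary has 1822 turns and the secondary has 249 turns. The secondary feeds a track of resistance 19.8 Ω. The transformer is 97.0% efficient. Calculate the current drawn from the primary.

V_s = 120 × 249/1822 = 16.400 V.
I_s = V_s/R = 16.400/19.8 = 0.82826 A.
P_out = V_s I_s = 16.400 × 0.82826 = 13.583 W.
P_in = P_out/η = 13.583/0.970 = 14.003 W.
I_p = P_in/V_p = 14.003/120 = 0.117 A.

I_p ≈ 0.117 A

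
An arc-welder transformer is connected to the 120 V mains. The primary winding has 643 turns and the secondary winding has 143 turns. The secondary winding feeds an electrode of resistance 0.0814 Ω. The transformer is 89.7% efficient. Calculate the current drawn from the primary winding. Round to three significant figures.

V_s = 120 × 143/643 = 26.687 V.
I_s = V_s/R = 26.687/0.0814 = 327.86 A.
P_out = V_s I_s = 26.687 × 327.86 = 8749.6 W.
P_in = P_out/η = 8749.6/0.897 = 9754.3 W.
I_p = P_in/V_p = 9754.3/120 = 81.3 A.

I_p ≈ 81.3 A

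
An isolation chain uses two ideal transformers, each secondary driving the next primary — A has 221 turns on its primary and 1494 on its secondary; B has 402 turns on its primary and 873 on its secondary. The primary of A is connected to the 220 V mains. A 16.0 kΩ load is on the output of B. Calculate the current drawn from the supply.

After A: V = 220.00 × 1494/221 = 1487.2 V.
After B: V = 1487.2 × 873/402 = 3229.8 V.
I_load = 3229.8/16000 = 0.20186 A, so P_out = 3229.8 × 0.20186 = 651.96 W.
All ideal ⇒ P_in = P_out, so I_supply = 651.96/220 = 2.96 A.

I_supply ≈ 2.96 A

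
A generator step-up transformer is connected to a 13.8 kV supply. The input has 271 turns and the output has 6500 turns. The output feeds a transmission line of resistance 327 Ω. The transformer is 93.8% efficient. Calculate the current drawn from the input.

I_in ≈ 25900 A

V_out = 13800 × 6500/271 = 331000 V.
I_out = V_out/R = 331000/327 = 1012.2 A.
P_out = V_out I_out = 331000 × 1012.2 = 3.3504×10^8 W.
P_in = P_out/η = 3.3504×10^8/0.938 = 3.5719×10^8 W.
I_in = P_in/V_in = 3.5719×10^8/13800 = 25900 A.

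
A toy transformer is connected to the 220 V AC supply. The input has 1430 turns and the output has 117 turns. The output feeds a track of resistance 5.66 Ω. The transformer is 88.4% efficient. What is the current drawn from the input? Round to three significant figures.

V_out = 220 × 117/1430 = 18.000 V.
I_out = V_out/R = 18.000/5.66 = 3.1802 A.
P_out = V_out I_out = 18.000 × 3.1802 = 57.244 W.
P_in = P_out/η = 57.244/0.884 = 64.755 W.
I_in = P_in/V_in = 64.755/220 = 0.294 A.

I_in ≈ 0.294 A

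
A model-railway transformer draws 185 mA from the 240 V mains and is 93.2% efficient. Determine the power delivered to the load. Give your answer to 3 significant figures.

P_in = V_p I_p = 240 × 0.185 = 44.400 W.
P_out = η P_in = 0.932 × 44.400 = 41.4 W.

P_out ≈ 41.4 W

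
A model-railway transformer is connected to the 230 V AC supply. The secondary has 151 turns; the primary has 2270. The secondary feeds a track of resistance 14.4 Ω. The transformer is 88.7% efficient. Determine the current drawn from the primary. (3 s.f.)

V_s = 230 × 151/2270 = 15.300 V.
I_s = V_s/R = 15.300/14.4 = 1.0625 A.
P_out = V_s I_s = 15.300 × 1.0625 = 16.255 W.
P_in = P_out/η = 16.255/0.887 = 18.326 W.
I_p = P_in/V_p = 18.326/230 = 0.0797 A.

I_p ≈ 0.0797 A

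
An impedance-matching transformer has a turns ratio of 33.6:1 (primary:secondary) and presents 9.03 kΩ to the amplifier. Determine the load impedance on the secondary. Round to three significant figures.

Z_s = Z_p/(N_p/N_s)² = 9030/33.6² = 8.00 Ω.

Z_s ≈ 8.00 Ω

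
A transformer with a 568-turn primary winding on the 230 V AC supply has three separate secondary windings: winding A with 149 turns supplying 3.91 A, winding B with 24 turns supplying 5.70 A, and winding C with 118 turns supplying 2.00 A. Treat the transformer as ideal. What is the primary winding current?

V_A = 230 × 149/568 = 60.335 V; V_B = 230 × 24/568 = 9.7183 V; V_C = 230 × 118/568 = 47.782 V.
P_out = V_A I_A + V_B I_B + V_C I_C = 60.335×3.91 + 9.7183×5.70 + 47.782×2.00 = 235.91 + 55.394 + 95.563 = 386.87 W.
Ideal ⇒ P_in = P_out, so I_p = P_out/V_p = 386.87/230 = 1.68 A.

I_p ≈ 1.68 A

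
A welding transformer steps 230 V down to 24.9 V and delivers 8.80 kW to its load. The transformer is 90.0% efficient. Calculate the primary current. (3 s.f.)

P_in = P_out/η = 8800/0.900 = 9777.8 W.
I_p = P_in/V_p = 9777.8/230 = 42.5 A.

I_p ≈ 42.5 A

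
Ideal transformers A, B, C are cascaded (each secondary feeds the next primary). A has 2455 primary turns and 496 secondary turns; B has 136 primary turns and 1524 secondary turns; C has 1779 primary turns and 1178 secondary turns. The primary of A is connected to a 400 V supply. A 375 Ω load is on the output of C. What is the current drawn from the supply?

I_supply ≈ 2.40 A

After A: V = 400.00 × 496/2455 = 80.815 V.
After B: V = 80.815 × 1524/136 = 905.60 V.
After C: V = 905.60 × 1178/1779 = 599.66 V.
I_load = 599.66/375 = 1.5991 A, so P_out = 599.66 × 1.5991 = 958.91 W.
All ideal ⇒ P_in = P_out, so I_supply = 958.91/400 = 2.40 A.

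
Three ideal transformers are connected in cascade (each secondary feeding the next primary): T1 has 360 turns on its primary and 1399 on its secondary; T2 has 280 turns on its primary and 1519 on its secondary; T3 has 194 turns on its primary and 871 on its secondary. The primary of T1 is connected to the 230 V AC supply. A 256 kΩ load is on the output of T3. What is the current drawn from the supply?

Secondary of T1: V = 230.00 × 1399/360 = 893.81 V.
Secondary of T2: V = 893.81 × 1519/280 = 4848.9 V.
Secondary of T3: V = 4848.9 × 871/194 = 21770 V.
I_load = 21770/256000 = 0.085039 A, so P_out = 21770 × 0.085039 = 1851.3 W.
All ideal ⇒ P_in = P_out, so I_supply = 1851.3/230 = 8.05 A.

I_supply ≈ 8.05 A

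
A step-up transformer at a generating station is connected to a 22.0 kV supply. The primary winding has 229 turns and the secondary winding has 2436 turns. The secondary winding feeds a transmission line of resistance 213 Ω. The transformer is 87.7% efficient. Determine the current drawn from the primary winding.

I_p ≈ 13300 A

V_s = 22000 × 2436/229 = 234030 V.
I_s = V_s/R = 234030/213 = 1098.7 A.
P_out = V_s I_s = 234030 × 1098.7 = 2.5713×10^8 W.
P_in = P_out/η = 2.5713×10^8/0.877 = 2.9319×10^8 W.
I_p = P_in/V_p = 2.9319×10^8/22000 = 13300 A.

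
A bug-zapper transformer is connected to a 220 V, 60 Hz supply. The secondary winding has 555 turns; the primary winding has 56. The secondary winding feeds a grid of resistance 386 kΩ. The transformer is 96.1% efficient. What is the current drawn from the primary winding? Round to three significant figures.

I_p ≈ 0.0583 A

V_s = 220 × 555/56 = 2180.4 V.
I_s = V_s/R = 2180.4/386000 = 0.0056486 A.
P_out = V_s I_s = 2180.4 × 0.0056486 = 12.316 W.
P_in = P_out/η = 12.316/0.961 = 12.816 W.
I_p = P_in/V_p = 12.816/220 = 0.0583 A.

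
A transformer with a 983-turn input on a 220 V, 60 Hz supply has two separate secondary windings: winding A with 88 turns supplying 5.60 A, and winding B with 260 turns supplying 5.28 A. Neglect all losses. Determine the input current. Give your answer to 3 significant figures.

V_A = 220 × 88/983 = 19.695 V; V_B = 220 × 260/983 = 58.189 V.
P_out = V_A I_A + V_B I_B = 19.695×5.60 + 58.189×5.28 = 110.29 + 307.24 = 417.53 W.
Ideal ⇒ P_in = P_out, so I_in = P_out/V_in = 417.53/220 = 1.90 A.

I_in ≈ 1.90 A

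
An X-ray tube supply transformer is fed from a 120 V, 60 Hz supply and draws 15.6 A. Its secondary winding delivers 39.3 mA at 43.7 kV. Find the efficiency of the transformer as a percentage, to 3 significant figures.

P_in = 120 × 15.6 = 1872.00 W.
P_out = 43700 × 0.0393 = 1717.41 W.
η = P_out/P_in = 1717.41/1872.00 = 0.917.

η ≈ 91.7%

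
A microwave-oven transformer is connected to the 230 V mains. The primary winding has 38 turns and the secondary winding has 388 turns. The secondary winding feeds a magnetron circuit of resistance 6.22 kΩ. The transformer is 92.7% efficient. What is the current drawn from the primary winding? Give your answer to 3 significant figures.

I_p ≈ 4.16 A

V_s = 230 × 388/38 = 2348.4 V.
I_s = V_s/R = 2348.4/6220 = 0.37756 A.
P_out = V_s I_s = 2348.4 × 0.37756 = 886.67 W.
P_in = P_out/η = 886.67/0.927 = 956.49 W.
I_p = P_in/V_p = 956.49/230 = 4.16 A.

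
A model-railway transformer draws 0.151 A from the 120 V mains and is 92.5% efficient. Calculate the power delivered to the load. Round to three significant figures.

P_in = V_p I_p = 120 × 0.151 = 18.120 W.
P_out = η P_in = 0.925 × 18.120 = 16.8 W.

P_out ≈ 16.8 W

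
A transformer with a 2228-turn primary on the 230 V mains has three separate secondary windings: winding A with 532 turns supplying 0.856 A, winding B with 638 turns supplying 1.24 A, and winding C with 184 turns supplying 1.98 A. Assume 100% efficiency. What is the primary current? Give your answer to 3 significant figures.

V_A = 230 × 532/2228 = 54.919 V; V_B = 230 × 638/2228 = 65.862 V; V_C = 230 × 184/2228 = 18.995 V.
P_out = V_A I_A + V_B I_B + V_C I_C = 54.919×0.856 + 65.862×1.24 + 18.995×1.98 = 47.011 + 81.669 + 37.609 = 166.29 W.
Ideal ⇒ P_in = P_out, so I_p = P_out/V_p = 166.29/230 = 0.723 A.

I_p ≈ 0.723 A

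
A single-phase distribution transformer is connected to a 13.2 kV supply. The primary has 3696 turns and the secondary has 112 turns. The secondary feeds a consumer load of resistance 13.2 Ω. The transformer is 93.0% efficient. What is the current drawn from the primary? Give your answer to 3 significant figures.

V_s = 13200 × 112/3696 = 400.00 V.
I_s = V_s/R = 400.00/13.2 = 30.303 A.
P_out = V_s I_s = 400.00 × 30.303 = 12121 W.
P_in = P_out/η = 12121/0.930 = 13034 W.
I_p = P_in/V_p = 13034/13200 = 0.987 A.

I_p ≈ 0.987 A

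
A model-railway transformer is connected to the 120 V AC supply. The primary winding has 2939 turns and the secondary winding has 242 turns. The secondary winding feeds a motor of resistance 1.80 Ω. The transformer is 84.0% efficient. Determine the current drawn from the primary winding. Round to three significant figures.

I_p ≈ 0.538 A

V_s = 120 × 242/2939 = 9.8809 V.
I_s = V_s/R = 9.8809/1.80 = 5.4894 A.
P_out = V_s I_s = 9.8809 × 5.4894 = 54.240 W.
P_in = P_out/η = 54.240/0.840 = 64.572 W.
I_p = P_in/V_p = 64.572/120 = 0.538 A.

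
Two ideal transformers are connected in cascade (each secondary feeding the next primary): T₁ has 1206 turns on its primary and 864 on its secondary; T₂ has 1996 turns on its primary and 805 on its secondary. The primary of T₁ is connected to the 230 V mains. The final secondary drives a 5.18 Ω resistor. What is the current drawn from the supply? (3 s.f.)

I_supply ≈ 3.71 A

Secondary of T₁: V = 230.00 × 864/1206 = 164.78 V.
Secondary of T₂: V = 164.78 × 805/1996 = 66.455 V.
I_load = 66.455/5.18 = 12.829 A, so P_out = 66.455 × 12.829 = 852.57 W.
All ideal ⇒ P_in = P_out, so I_supply = 852.57/230 = 3.71 A.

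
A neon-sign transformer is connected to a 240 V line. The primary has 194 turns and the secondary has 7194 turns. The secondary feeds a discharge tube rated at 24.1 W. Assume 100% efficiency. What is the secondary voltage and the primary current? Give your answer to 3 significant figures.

V_s = V_p × N_s/N_p = 240 × 7194/194 = 8899.8 V.
I_s = P/V_s = 24.1/8899.8 = 0.0027079 A.
I_p = I_s × N_s/N_p = 0.0027079 × 7194/194 = 0.100 A.

V_s ≈ 8900 V, I_p ≈ 0.100 A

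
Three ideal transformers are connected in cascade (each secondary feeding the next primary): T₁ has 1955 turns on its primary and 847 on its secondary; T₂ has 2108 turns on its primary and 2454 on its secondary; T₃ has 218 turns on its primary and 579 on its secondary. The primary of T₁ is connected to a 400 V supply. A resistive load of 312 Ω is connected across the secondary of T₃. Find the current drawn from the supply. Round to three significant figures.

I_supply ≈ 2.30 A

After T₁: V = 400.00 × 847/1955 = 173.30 V.
After T₂: V = 173.30 × 2454/2108 = 201.74 V.
After T₃: V = 201.74 × 579/218 = 535.82 V.
I_load = 535.82/312 = 1.7174 A, so P_out = 535.82 × 1.7174 = 920.22 W.
All ideal ⇒ P_in = P_out, so I_supply = 920.22/400 = 2.30 A.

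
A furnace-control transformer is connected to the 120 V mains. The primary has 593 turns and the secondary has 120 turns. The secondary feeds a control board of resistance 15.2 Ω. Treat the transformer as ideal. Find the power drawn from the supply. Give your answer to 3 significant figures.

P ≈ 38.8 W

V_s = V_p × N_s/N_p = 120 × 120/593 = 24.283 V.
I_s = V_s/R = 24.283/15.2 = 1.5976 A.
I_p = I_s × N_s/N_p = 1.5976 × 120/593 = 0.32329 A.
P = V_p I_p = 120 × 0.32329 = 38.8 W.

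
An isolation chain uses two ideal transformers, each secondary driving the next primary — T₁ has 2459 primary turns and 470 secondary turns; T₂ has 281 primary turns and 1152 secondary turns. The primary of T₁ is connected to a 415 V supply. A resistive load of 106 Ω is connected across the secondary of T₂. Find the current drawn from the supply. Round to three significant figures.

I_supply ≈ 2.40 A

Secondary of T₁: V = 415.00 × 470/2459 = 79.321 V.
Secondary of T₂: V = 79.321 × 1152/281 = 325.19 V.
I_load = 325.19/106 = 3.0678 A, so P_out = 325.19 × 3.0678 = 997.61 W.
All ideal ⇒ P_in = P_out, so I_supply = 997.61/415 = 2.40 A.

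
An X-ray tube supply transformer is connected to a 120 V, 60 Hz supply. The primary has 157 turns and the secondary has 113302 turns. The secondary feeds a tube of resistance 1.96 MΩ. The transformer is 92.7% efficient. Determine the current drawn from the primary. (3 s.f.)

V_s = 120 × 113302/157 = 86600 V.
I_s = V_s/R = 86600/(1.96×10^6) = 0.044184 A.
P_out = V_s I_s = 86600 × 0.044184 = 3826.3 W.
P_in = P_out/η = 3826.3/0.927 = 4127.6 W.
I_p = P_in/V_p = 4127.6/120 = 34.4 A.

I_p ≈ 34.4 A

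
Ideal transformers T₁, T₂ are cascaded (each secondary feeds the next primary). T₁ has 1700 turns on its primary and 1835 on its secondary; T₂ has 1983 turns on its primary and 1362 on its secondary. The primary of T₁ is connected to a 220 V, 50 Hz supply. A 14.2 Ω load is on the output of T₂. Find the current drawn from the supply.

I_supply ≈ 8.52 A

Secondary of T₁: V = 220.00 × 1835/1700 = 237.47 V.
Secondary of T₂: V = 237.47 × 1362/1983 = 163.10 V.
I_load = 163.10/14.2 = 11.486 A, so P_out = 163.10 × 11.486 = 1873.4 W.
All ideal ⇒ P_in = P_out, so I_supply = 1873.4/220 = 8.52 A.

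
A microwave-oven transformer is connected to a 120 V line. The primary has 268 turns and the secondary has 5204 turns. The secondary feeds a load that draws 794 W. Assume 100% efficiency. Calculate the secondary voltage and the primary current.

V_s ≈ 2330 V, I_p ≈ 6.62 A

V_s = V_p × N_s/N_p = 120 × 5204/268 = 2330.1 V.
I_s = P/V_s = 794/2330.1 = 0.34075 A.
I_p = I_s × N_s/N_p = 0.34075 × 5204/268 = 6.62 A.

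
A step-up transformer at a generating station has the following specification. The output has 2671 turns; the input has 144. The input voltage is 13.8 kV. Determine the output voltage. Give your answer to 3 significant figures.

V_out ≈ 256000 V

V_out/V_in = N_out/N_in, so V_out = 13800 × 2671/144 = 256000 V.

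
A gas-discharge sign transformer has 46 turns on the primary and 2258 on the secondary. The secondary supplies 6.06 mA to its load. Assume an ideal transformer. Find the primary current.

For an ideal transformer I_p/I_s = N_s/N_p, so I_p = 0.00606 × 2258/46 = 0.297 A.

I_p ≈ 0.297 A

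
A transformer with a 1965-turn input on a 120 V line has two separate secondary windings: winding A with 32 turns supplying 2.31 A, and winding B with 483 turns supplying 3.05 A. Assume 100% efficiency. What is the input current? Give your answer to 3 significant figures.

I_in ≈ 0.787 A

V_A = 120 × 32/1965 = 1.9542 V; V_B = 120 × 483/1965 = 29.496 V.
P_out = V_A I_A + V_B I_B = 1.9542×2.31 + 29.496×3.05 = 4.5142 + 89.963 = 94.478 W.
Ideal ⇒ P_in = P_out, so I_in = P_out/V_in = 94.478/120 = 0.787 A.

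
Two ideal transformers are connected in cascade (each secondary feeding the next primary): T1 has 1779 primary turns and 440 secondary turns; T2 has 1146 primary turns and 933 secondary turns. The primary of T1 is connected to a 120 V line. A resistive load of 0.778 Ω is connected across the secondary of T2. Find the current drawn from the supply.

Secondary of T1: V = 120.00 × 440/1779 = 29.680 V.
Secondary of T2: V = 29.680 × 933/1146 = 24.163 V.
I_load = 24.163/0.778 = 31.058 A, so P_out = 24.163 × 31.058 = 750.46 W.
All ideal ⇒ P_in = P_out, so I_supply = 750.46/120 = 6.25 A.

I_supply ≈ 6.25 A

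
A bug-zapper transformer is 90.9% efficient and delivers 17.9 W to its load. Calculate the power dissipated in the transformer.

P_loss ≈ 1.79 W

P_in = P_out/η = 17.9/0.909 = 19.6920 W.
P_loss = P_in − P_out = 19.6920 − 17.9 = 1.79 W.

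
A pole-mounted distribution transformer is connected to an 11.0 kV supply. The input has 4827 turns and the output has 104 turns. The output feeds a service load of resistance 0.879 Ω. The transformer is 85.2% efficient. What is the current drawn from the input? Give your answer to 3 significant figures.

I_in ≈ 6.82 A

V_out = 11000 × 104/4827 = 237.00 V.
I_out = V_out/R = 237.00/0.879 = 269.62 A.
P_out = V_out I_out = 237.00 × 269.62 = 63901 W.
P_in = P_out/η = 63901/0.852 = 75001 W.
I_in = P_in/V_in = 75001/11000 = 6.82 A.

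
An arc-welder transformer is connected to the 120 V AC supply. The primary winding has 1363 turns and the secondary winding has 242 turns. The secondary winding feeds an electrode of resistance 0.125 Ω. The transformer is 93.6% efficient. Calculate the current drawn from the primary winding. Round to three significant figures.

V_s = 120 × 242/1363 = 21.306 V.
I_s = V_s/R = 21.306/0.125 = 170.45 A.
P_out = V_s I_s = 21.306 × 170.45 = 3631.5 W.
P_in = P_out/η = 3631.5/0.936 = 3879.9 W.
I_p = P_in/V_p = 3879.9/120 = 32.3 A.

I_p ≈ 32.3 A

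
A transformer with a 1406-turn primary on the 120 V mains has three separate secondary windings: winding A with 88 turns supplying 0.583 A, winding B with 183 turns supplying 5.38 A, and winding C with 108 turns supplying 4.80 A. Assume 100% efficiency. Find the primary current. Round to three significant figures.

V_A = 120 × 88/1406 = 7.5107 V; V_B = 120 × 183/1406 = 15.619 V; V_C = 120 × 108/1406 = 9.2176 V.
P_out = V_A I_A + V_B I_B + V_C I_C = 7.5107×0.583 + 15.619×5.38 + 9.2176×4.80 = 4.3787 + 84.029 + 44.245 = 132.65 W.
Ideal ⇒ P_in = P_out, so I_p = P_out/V_p = 132.65/120 = 1.11 A.

I_p ≈ 1.11 A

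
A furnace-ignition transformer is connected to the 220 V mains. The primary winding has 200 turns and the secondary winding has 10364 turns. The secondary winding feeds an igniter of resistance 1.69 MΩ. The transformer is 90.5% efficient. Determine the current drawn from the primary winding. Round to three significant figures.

I_p ≈ 0.386 A

V_s = 220 × 10364/200 = 11400 V.
I_s = V_s/R = 11400/(1.69×10^6) = 0.0067458 A.
P_out = V_s I_s = 11400 × 0.0067458 = 76.905 W.
P_in = P_out/η = 76.905/0.905 = 84.978 W.
I_p = P_in/V_p = 84.978/220 = 0.386 A.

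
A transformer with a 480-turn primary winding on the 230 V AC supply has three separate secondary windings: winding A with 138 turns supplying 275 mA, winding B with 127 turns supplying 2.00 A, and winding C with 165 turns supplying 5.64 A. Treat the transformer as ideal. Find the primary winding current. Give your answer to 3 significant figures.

I_p ≈ 2.55 A

V_A = 230 × 138/480 = 66.125 V; V_B = 230 × 127/480 = 60.854 V; V_C = 230 × 165/480 = 79.062 V.
P_out = V_A I_A + V_B I_B + V_C I_C = 66.125×0.275 + 60.854×2.00 + 79.062×5.64 = 18.184 + 121.71 + 445.91 = 585.81 W.
Ideal ⇒ P_in = P_out, so I_p = P_out/V_p = 585.81/230 = 2.55 A.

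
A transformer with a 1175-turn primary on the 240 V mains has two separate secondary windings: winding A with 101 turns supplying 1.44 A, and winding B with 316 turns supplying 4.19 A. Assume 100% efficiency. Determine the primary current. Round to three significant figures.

V_A = 240 × 101/1175 = 20.630 V; V_B = 240 × 316/1175 = 64.545 V.
P_out = V_A I_A + V_B I_B = 20.630×1.44 + 64.545×4.19 = 29.707 + 270.44 = 300.15 W.
Ideal ⇒ P_in = P_out, so I_p = P_out/V_p = 300.15/240 = 1.25 A.

I_p ≈ 1.25 A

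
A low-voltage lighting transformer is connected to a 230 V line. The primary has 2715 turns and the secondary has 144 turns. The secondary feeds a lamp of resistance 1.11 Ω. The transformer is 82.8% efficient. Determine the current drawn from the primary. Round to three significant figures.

V_s = 230 × 144/2715 = 12.199 V.
I_s = V_s/R = 12.199/1.11 = 10.990 A.
P_out = V_s I_s = 12.199 × 10.990 = 134.07 W.
P_in = P_out/η = 134.07/0.828 = 161.92 W.
I_p = P_in/V_p = 161.92/230 = 0.704 A.

I_p ≈ 0.704 A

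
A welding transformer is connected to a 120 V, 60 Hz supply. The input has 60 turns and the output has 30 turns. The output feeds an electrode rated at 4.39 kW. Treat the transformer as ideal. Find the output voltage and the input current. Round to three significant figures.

V_out ≈ 60.0 V, I_in ≈ 36.6 A

V_out = V_in × N_out/N_in = 120 × 30/60 = 60.000 V.
I_out = P/V_out = 4390/60.000 = 73.167 A.
I_in = I_out × N_out/N_in = 73.167 × 30/60 = 36.6 A.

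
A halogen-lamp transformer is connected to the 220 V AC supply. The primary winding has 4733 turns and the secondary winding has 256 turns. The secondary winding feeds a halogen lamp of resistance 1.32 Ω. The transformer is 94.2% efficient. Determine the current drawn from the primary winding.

V_s = 220 × 256/4733 = 11.899 V.
I_s = V_s/R = 11.899/1.32 = 9.0147 A.
P_out = V_s I_s = 11.899 × 9.0147 = 107.27 W.
P_in = P_out/η = 107.27/0.942 = 113.87 W.
I_p = P_in/V_p = 113.87/220 = 0.518 A.

I_p ≈ 0.518 A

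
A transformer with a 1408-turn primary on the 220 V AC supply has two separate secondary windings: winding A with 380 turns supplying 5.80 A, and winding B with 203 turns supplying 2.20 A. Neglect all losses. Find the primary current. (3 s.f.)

V_A = 220 × 380/1408 = 59.375 V; V_B = 220 × 203/1408 = 31.719 V.
P_out = V_A I_A + V_B I_B = 59.375×5.80 + 31.719×2.20 = 344.38 + 69.781 = 414.16 W.
Ideal ⇒ P_in = P_out, so I_p = P_out/V_p = 414.16/220 = 1.88 A.

I_p ≈ 1.88 A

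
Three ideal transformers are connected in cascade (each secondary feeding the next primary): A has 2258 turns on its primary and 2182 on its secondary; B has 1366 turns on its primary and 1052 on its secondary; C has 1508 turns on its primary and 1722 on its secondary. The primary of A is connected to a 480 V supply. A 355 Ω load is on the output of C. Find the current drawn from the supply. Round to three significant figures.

Secondary of A: V = 480.00 × 2182/2258 = 463.84 V.
Secondary of B: V = 463.84 × 1052/1366 = 357.22 V.
Secondary of C: V = 357.22 × 1722/1508 = 407.91 V.
I_load = 407.91/355 = 1.1491 A, so P_out = 407.91 × 1.1491 = 468.72 W.
All ideal ⇒ P_in = P_out, so I_supply = 468.72/480 = 0.976 A.

I_supply ≈ 0.976 A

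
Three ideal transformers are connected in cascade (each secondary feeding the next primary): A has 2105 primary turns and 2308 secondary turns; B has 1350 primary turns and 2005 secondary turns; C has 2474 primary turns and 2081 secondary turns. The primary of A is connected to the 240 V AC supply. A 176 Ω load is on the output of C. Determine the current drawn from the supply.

After A: V = 240.00 × 2308/2105 = 263.14 V.
After B: V = 263.14 × 2005/1350 = 390.82 V.
After C: V = 390.82 × 2081/2474 = 328.74 V.
I_load = 328.74/176 = 1.8678 A, so P_out = 328.74 × 1.8678 = 614.02 W.
All ideal ⇒ P_in = P_out, so I_supply = 614.02/240 = 2.56 A.

I_supply ≈ 2.56 A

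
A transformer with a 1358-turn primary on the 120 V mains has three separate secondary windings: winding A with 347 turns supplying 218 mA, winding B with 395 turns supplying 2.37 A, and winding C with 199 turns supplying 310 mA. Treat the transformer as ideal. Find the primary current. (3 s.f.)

I_p ≈ 0.790 A

V_A = 120 × 347/1358 = 30.663 V; V_B = 120 × 395/1358 = 34.904 V; V_C = 120 × 199/1358 = 17.585 V.
P_out = V_A I_A + V_B I_B + V_C I_C = 30.663×0.218 + 34.904×2.37 + 17.585×0.310 = 6.6845 + 82.723 + 5.4513 = 94.859 W.
Ideal ⇒ P_in = P_out, so I_p = P_out/V_p = 94.859/120 = 0.790 A.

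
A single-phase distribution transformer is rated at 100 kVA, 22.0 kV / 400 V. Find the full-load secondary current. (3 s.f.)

I_s ≈ 250 A

I_s = S/V_s = 100000/400 = 250 A.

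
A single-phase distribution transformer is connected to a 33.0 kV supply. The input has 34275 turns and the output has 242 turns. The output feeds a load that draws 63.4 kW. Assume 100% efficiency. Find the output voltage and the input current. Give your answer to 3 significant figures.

V_out ≈ 233 V, I_in ≈ 1.92 A

V_out = V_in × N_out/N_in = 33000 × 242/34275 = 233.00 V.
I_out = P/V_out = 63400/233.00 = 272.11 A.
I_in = I_out × N_out/N_in = 272.11 × 242/34275 = 1.92 A.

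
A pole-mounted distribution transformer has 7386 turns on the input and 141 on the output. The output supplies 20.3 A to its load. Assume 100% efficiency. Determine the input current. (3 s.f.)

For an ideal transformer I_in/I_out = N_out/N_in, so I_in = 20.3 × 141/7386 = 0.388 A.

I_in ≈ 0.388 A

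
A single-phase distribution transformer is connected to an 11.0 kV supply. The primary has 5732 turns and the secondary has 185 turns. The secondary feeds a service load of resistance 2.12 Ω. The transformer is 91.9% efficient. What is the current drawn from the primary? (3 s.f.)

V_s = 11000 × 185/5732 = 355.02 V.
I_s = V_s/R = 355.02/2.12 = 167.46 A.
P_out = V_s I_s = 355.02 × 167.46 = 59454 W.
P_in = P_out/η = 59454/0.919 = 64694 W.
I_p = P_in/V_p = 64694/11000 = 5.88 A.

I_p ≈ 5.88 A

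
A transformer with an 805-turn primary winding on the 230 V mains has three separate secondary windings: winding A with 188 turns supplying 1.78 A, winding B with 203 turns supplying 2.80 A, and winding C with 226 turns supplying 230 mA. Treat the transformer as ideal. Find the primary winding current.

V_A = 230 × 188/805 = 53.714 V; V_B = 230 × 203/805 = 58.000 V; V_C = 230 × 226/805 = 64.571 V.
P_out = V_A I_A + V_B I_B + V_C I_C = 53.714×1.78 + 58.000×2.80 + 64.571×0.230 = 95.611 + 162.40 + 14.851 = 272.86 W.
Ideal ⇒ P_in = P_out, so I_p = P_out/V_p = 272.86/230 = 1.19 A.

I_p ≈ 1.19 A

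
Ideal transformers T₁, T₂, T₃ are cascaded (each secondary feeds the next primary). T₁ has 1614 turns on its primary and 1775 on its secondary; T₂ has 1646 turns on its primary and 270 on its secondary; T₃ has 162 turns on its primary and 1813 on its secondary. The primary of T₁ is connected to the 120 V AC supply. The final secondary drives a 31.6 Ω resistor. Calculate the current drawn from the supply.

Secondary of T₁: V = 120.00 × 1775/1614 = 131.97 V.
Secondary of T₂: V = 131.97 × 270/1646 = 21.648 V.
Secondary of T₃: V = 21.648 × 1813/162 = 242.27 V.
I_load = 242.27/31.6 = 7.6667 A, so P_out = 242.27 × 7.6667 = 1857.4 W.
All ideal ⇒ P_in = P_out, so I_supply = 1857.4/120 = 15.5 A.

I_supply ≈ 15.5 A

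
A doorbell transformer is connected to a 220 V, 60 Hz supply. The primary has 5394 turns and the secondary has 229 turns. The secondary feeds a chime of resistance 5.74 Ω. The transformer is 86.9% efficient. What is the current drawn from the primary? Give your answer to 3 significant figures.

I_p ≈ 0.0795 A

V_s = 220 × 229/5394 = 9.3400 V.
I_s = V_s/R = 9.3400/5.74 = 1.6272 A.
P_out = V_s I_s = 9.3400 × 1.6272 = 15.198 W.
P_in = P_out/η = 15.198/0.869 = 17.489 W.
I_p = P_in/V_p = 17.489/220 = 0.0795 A.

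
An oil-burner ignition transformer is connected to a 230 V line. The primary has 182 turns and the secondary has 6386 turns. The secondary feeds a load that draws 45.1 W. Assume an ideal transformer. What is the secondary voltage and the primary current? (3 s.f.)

V_s ≈ 8070 V, I_p ≈ 0.196 A

V_s = V_p × N_s/N_p = 230 × 6386/182 = 8070.2 V.
I_s = P/V_s = 45.1/8070.2 = 0.0055884 A.
I_p = I_s × N_s/N_p = 0.0055884 × 6386/182 = 0.196 A.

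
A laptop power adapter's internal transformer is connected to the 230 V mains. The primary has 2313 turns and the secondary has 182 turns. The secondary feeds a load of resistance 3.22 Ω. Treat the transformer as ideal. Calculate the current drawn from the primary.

V_s = V_p × N_s/N_p = 230 × 182/2313 = 18.098 V.
I_s = V_s/R = 18.098/3.22 = 5.6204 A.
For an ideal transformer I_p N_p = I_s N_s, so I_p = 5.6204 × 182/2313 = 0.442 A.

I_p ≈ 0.442 A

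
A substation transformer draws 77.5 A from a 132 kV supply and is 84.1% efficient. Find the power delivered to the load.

P_in = V_p I_p = 132000 × 77.5 = 1.0230×10^7 W.
P_out = η P_in = 0.841 × 1.0230×10^7 = 8.60×10^6 W.

P_out ≈ 8.60×10^6 W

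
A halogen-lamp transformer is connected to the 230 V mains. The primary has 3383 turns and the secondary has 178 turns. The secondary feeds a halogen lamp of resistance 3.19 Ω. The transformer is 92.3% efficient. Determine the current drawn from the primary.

V_s = 230 × 178/3383 = 12.102 V.
I_s = V_s/R = 12.102/3.19 = 3.7936 A.
P_out = V_s I_s = 12.102 × 3.7936 = 45.909 W.
P_in = P_out/η = 45.909/0.923 = 49.739 W.
I_p = P_in/V_p = 49.739/230 = 0.216 A.

I_p ≈ 0.216 A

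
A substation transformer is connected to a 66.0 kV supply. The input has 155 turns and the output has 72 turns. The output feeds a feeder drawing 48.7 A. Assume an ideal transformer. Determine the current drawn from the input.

I_in ≈ 22.6 A

For an ideal transformer I_in N_in = I_out N_out, so I_in = 48.7 × 72/155 = 22.6 A.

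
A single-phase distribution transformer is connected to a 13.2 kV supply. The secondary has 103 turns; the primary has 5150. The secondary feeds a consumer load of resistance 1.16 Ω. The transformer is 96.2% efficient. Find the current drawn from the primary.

I_p ≈ 4.73 A

V_s = 13200 × 103/5150 = 264.00 V.
I_s = V_s/R = 264.00/1.16 = 227.59 A.
P_out = V_s I_s = 264.00 × 227.59 = 60083 W.
P_in = P_out/η = 60083/0.962 = 62456 W.
I_p = P_in/V_p = 62456/13200 = 4.73 A.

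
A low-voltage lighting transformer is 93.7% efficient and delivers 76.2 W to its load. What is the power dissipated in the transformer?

P_in = P_out/η = 76.2/0.937 = 81.3234 W.
P_loss = P_in − P_out = 81.3234 − 76.2 = 5.12 W.

P_loss ≈ 5.12 W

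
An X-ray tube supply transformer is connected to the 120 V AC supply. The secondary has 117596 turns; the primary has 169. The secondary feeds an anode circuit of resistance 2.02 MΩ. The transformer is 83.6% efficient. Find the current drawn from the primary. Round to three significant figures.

I_p ≈ 34.4 A

V_s = 120 × 117596/169 = 83500 V.
I_s = V_s/R = 83500/(2.02×10^6) = 0.041337 A.
P_out = V_s I_s = 83500 × 0.041337 = 3451.6 W.
P_in = P_out/η = 3451.6/0.836 = 4128.7 W.
I_p = P_in/V_p = 4128.7/120 = 34.4 A.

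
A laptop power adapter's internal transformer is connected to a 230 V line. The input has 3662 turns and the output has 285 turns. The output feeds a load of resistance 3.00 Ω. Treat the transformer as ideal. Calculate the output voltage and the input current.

V_out ≈ 17.9 V, I_in ≈ 0.464 A

V_out = V_in × N_out/N_in = 230 × 285/3662 = 17.900 V.
I_out = V_out/R = 17.900/3.00 = 5.9667 A.
I_in = I_out × N_out/N_in = 5.9667 × 285/3662 = 0.464 A.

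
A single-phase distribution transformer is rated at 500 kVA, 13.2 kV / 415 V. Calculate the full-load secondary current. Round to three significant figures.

I_s ≈ 1200 A

I_s = S/V_s = 500000/415 = 1200 A.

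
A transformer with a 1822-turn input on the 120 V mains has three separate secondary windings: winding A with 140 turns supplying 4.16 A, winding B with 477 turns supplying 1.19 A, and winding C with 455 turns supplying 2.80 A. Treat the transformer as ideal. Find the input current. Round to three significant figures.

V_A = 120 × 140/1822 = 9.2206 V; V_B = 120 × 477/1822 = 31.416 V; V_C = 120 × 455/1822 = 29.967 V.
P_out = V_A I_A + V_B I_B + V_C I_C = 9.2206×4.16 + 31.416×1.19 + 29.967×2.80 = 38.358 + 37.385 + 83.908 = 159.65 W.
Ideal ⇒ P_in = P_out, so I_in = P_out/V_in = 159.65/120 = 1.33 A.

I_in ≈ 1.33 A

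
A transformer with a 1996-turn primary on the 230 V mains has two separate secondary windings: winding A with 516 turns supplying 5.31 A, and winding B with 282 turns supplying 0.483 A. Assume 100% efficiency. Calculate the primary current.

V_A = 230 × 516/1996 = 59.459 V; V_B = 230 × 282/1996 = 32.495 V.
P_out = V_A I_A + V_B I_B = 59.459×5.31 + 32.495×0.483 = 315.73 + 15.695 = 331.42 W.
Ideal ⇒ P_in = P_out, so I_p = P_out/V_p = 331.42/230 = 1.44 A.

I_p ≈ 1.44 A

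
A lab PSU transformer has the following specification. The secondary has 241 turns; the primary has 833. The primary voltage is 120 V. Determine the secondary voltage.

V_s/V_p = N_s/N_p, so V_s = 120 × 241/833 = 34.7 V.

V_s ≈ 34.7 V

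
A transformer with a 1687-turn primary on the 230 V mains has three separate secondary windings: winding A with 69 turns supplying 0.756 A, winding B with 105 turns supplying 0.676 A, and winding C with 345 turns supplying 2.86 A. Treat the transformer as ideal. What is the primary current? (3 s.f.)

I_p ≈ 0.658 A

V_A = 230 × 69/1687 = 9.4072 V; V_B = 230 × 105/1687 = 14.315 V; V_C = 230 × 345/1687 = 47.036 V.
P_out = V_A I_A + V_B I_B + V_C I_C = 9.4072×0.756 + 14.315×0.676 + 47.036×2.86 = 7.1119 + 9.6772 + 134.52 = 151.31 W.
Ideal ⇒ P_in = P_out, so I_p = P_out/V_p = 151.31/230 = 0.658 A.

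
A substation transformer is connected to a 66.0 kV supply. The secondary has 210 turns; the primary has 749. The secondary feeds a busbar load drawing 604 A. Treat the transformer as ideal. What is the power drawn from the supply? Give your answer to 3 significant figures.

P ≈ 1.12×10^7 W

I_p = I_s × N_s/N_p = 604 × 210/749 = 169.35 A.
P = V_p I_p = 66000 × 169.35 = 1.12×10^7 W.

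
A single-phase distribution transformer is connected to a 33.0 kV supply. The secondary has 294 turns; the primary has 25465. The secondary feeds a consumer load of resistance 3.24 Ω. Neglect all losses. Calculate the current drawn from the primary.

V_s = V_p × N_s/N_p = 33000 × 294/25465 = 380.99 V.
I_s = V_s/R = 380.99/3.24 = 117.59 A.
For an ideal transformer I_p N_p = I_s N_s, so I_p = 117.59 × 294/25465 = 1.36 A.

I_p ≈ 1.36 A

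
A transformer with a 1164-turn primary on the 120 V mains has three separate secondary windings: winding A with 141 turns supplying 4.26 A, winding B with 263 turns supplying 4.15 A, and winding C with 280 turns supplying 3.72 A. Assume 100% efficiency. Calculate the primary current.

V_A = 120 × 141/1164 = 14.536 V; V_B = 120 × 263/1164 = 27.113 V; V_C = 120 × 280/1164 = 28.866 V.
P_out = V_A I_A + V_B I_B + V_C I_C = 14.536×4.26 + 27.113×4.15 + 28.866×3.72 = 61.924 + 112.52 + 107.38 = 281.83 W.
Ideal ⇒ P_in = P_out, so I_p = P_out/V_p = 281.83/120 = 2.35 A.

I_p ≈ 2.35 A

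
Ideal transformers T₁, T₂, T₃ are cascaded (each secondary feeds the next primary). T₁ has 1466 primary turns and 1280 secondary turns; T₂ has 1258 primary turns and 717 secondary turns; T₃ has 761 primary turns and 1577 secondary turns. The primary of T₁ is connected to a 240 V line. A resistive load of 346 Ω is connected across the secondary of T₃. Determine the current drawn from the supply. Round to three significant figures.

After T₁: V = 240.00 × 1280/1466 = 209.55 V.
After T₂: V = 209.55 × 717/1258 = 119.43 V.
After T₃: V = 119.43 × 1577/761 = 247.50 V.
I_load = 247.50/346 = 0.71531 A, so P_out = 247.50 × 0.71531 = 177.04 W.
All ideal ⇒ P_in = P_out, so I_supply = 177.04/240 = 0.738 A.

I_supply ≈ 0.738 A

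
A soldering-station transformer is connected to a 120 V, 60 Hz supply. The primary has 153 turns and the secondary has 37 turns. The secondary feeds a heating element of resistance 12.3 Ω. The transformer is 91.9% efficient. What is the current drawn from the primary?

V_s = 120 × 37/153 = 29.020 V.
I_s = V_s/R = 29.020/12.3 = 2.3593 A.
P_out = V_s I_s = 29.020 × 2.3593 = 68.466 W.
P_in = P_out/η = 68.466/0.919 = 74.501 W.
I_p = P_in/V_p = 74.501/120 = 0.621 A.

I_p ≈ 0.621 A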